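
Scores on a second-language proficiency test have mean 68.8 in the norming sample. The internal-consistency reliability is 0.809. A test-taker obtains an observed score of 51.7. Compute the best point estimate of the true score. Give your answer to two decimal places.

54.97

T̂ = 0.809(51.7) + 0.191(68.8) = 41.8253 + 13.1408 = 54.966 → 54.97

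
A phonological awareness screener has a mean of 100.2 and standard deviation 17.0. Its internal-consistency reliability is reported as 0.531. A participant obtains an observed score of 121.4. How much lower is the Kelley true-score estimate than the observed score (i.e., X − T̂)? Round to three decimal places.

9.943

T̂ = ρX + (1 − ρ)μ
  = 0.531 × 121.4 + 0.469 × 100.2
  = 64.4634 + 46.9938
  = 111.45720
  ≈ 111.4572
X − T̂ = 121.4 − 111.4572 = 9.9428 → 9.943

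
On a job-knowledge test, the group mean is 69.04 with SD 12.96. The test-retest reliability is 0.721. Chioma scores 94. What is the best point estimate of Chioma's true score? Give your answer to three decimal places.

87.036

T̂ = ρX + (1 − ρ)μ
  = 0.721 × 94 + 0.279 × 69.04
  = 67.774 + 19.26216
  = 87.0362
  ≈ 87.036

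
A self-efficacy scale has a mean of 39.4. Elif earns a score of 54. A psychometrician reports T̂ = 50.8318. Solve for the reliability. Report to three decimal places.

T̂ = ρX + (1 − ρ)μ  ⇒  T̂ − μ = ρ(X − μ)
ρ = (T̂ − μ)/(X − μ) = (50.8318 − 39.4) / (54 − 39.4) = 11.4318 / 14.6 = 0.78300

0.783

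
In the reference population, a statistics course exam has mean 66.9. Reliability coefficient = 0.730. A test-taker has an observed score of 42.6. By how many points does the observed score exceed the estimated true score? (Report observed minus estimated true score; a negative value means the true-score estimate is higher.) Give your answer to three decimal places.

-6.561

T̂ = ρX + (1 − ρ)μ
  = 0.730 × 42.6 + 0.270 × 66.9
  = 31.0980 + 18.0630
  = 49.16100
  ≈ 49.1610
X − T̂ = 42.6 − 49.1610 = -6.5610 → -6.561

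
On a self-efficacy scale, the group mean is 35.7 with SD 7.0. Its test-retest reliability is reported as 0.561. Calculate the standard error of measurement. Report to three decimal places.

4.638

SEM = SD · √(1 − ρ) = 7.0 × √0.439 = 7.0 × 0.6626 = 4.6380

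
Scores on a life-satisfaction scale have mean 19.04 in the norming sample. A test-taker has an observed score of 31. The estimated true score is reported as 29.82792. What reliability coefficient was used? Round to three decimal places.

0.902

T̂ = ρX + (1 − ρ)μ  ⇒  T̂ − μ = ρ(X − μ)
ρ = (T̂ − μ)/(X − μ) = (29.82792 − 19.04) / (31 − 19.04) = 10.78792 / 11.96 = 0.90200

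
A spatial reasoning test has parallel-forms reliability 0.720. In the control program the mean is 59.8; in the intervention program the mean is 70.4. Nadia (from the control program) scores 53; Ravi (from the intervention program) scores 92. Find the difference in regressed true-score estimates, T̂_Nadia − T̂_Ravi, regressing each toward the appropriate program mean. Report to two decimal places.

T̂_Nadia = 0.720(53) + 0.280(59.8) = 54.9040
T̂_Ravi = 0.720(92) + 0.280(70.4) = 85.9520
Difference = 54.9040 − 85.9520 = -31.0480

-31.05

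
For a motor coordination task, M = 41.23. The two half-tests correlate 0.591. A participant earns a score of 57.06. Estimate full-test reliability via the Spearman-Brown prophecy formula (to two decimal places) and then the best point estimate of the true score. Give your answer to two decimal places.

52.94

Spearman-Brown: ρ = 2r/(1 + r) = 2(0.591)/(1 + 0.591) = 1.1820/1.591 = 0.7429 → 0.74
T̂ = ρX + (1 − ρ)μ
  = 0.74 × 57.06 + 0.26 × 41.23
  = 42.2244 + 10.7198
  = 52.944
  ≈ 52.94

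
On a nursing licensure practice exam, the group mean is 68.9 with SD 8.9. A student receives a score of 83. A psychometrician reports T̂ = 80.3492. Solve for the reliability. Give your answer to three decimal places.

T̂ = ρX + (1 − ρ)μ  ⇒  T̂ − μ = ρ(X − μ)
ρ = (T̂ − μ)/(X − μ) = (80.3492 − 68.9) / (83 − 68.9) = 11.4492 / 14.1 = 0.81200

0.812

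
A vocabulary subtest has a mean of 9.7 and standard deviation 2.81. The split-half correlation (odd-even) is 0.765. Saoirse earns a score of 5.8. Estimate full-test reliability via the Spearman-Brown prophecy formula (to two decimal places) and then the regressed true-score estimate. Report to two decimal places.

Spearman-Brown: ρ = 2r/(1 + r) = 2(0.765)/(1 + 0.765) = 1.5300/1.765 = 0.8669 → 0.87
Kelley's formula gives T̂ = 0.87·5.8 + 0.13·9.7 = 5.046 + 1.261 = 6.307.

6.31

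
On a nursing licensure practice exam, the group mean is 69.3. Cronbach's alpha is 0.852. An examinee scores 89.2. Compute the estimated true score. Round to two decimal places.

T̂ = 0.852(89.2) + 0.148(69.3) = 75.9984 + 10.2564 = 86.255 → 86.25

86.25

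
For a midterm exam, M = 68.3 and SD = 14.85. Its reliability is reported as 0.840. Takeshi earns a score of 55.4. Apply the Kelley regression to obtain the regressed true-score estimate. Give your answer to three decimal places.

57.464

Regress the observed score toward the mean by the unreliability: T̂ = 0.840·55.4 + 0.160·68.3 = 46.5360 + 10.9280 = 57.4640.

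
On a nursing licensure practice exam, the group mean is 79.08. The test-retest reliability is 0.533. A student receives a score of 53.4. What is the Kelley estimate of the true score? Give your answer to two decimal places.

65.39

T̂ = 0.533(53.4) + 0.467(79.08) = 28.4622 + 36.93036 = 65.393 → 65.39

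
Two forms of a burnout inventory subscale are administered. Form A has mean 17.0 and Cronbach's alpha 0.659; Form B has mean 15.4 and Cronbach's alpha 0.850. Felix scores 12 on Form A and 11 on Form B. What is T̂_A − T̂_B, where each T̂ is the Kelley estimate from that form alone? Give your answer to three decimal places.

2.045

T̂_A = 0.659(12) + 0.341(17.0) = 13.70500
T̂_B = 0.850(11) + 0.150(15.4) = 11.66000
T̂_A − T̂_B = 2.04500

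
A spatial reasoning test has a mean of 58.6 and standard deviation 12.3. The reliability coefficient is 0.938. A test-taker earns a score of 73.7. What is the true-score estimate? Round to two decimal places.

T̂ = 0.938(73.7) + 0.062(58.6) = 69.1306 + 3.6332 = 72.764 → 72.76

72.76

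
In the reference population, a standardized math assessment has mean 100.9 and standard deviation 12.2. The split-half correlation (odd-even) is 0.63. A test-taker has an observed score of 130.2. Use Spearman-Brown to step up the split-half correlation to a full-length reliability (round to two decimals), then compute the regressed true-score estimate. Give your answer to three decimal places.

Spearman-Brown: ρ = 2r/(1 + r) = 2(0.63)/(1 + 0.63) = 1.260/1.63 = 0.7730 → 0.77
T̂ = ρX + (1 − ρ)μ
  = 0.77 × 130.2 + 0.23 × 100.9
  = 100.254 + 23.207
  = 123.4610
  ≈ 123.461

123.461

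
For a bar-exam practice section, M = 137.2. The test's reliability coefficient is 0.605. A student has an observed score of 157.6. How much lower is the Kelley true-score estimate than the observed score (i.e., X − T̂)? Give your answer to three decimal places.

T̂ = 0.605(157.6) + 0.395(137.2) = 95.3480 + 54.1940 = 149.54200 → 149.5420
X − T̂ = 157.6 − 149.5420 = 8.0580 → 8.058

8.058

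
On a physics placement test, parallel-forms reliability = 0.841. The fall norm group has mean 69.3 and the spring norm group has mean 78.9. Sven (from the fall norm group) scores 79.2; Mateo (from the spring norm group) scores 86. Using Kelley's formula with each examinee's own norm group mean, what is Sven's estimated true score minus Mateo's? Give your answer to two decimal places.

-7.25

T̂_Sven = 0.841(79.2) + 0.159(69.3) = 77.6259
T̂_Mateo = 0.841(86) + 0.159(78.9) = 84.8711
Difference = 77.6259 − 84.8711 = -7.2452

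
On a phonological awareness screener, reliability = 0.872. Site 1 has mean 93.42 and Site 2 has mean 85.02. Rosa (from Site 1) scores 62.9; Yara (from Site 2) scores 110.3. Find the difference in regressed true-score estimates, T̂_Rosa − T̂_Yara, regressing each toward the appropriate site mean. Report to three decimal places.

T̂_Rosa = 0.872(62.9) + 0.128(93.42) = 66.80656
T̂_Yara = 0.872(110.3) + 0.128(85.02) = 107.06416
Difference = 66.80656 − 107.06416 = -40.25760

-40.258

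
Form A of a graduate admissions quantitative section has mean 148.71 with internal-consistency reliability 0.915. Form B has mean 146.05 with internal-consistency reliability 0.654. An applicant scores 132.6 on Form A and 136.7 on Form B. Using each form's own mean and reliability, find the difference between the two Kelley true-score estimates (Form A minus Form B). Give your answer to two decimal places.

T̂_A = 0.915(132.6) + 0.085(148.71) = 133.9693
T̂_B = 0.654(136.7) + 0.346(146.05) = 139.9351
T̂_A − T̂_B = -5.9657

-5.97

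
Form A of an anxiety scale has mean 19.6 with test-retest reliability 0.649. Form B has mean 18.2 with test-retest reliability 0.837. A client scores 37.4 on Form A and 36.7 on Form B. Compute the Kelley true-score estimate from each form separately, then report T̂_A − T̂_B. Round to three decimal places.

T̂_A = 0.649(37.4) + 0.351(19.6) = 31.15220
T̂_B = 0.837(36.7) + 0.163(18.2) = 33.68450
T̂_A − T̂_B = -2.53230

-2.532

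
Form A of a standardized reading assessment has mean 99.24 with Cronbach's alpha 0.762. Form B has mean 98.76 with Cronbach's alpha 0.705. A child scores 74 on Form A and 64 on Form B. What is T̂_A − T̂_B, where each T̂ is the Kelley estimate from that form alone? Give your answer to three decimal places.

5.753

T̂_A = 0.762(74) + 0.238(99.24) = 80.00712
T̂_B = 0.705(64) + 0.295(98.76) = 74.25420
T̂_A − T̂_B = 5.75292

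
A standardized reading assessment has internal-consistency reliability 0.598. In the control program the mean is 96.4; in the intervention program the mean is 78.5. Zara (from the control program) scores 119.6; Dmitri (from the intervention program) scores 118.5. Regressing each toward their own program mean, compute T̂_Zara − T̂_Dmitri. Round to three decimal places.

7.854

T̂_Zara = 0.598(119.6) + 0.402(96.4) = 110.27360
T̂_Dmitri = 0.598(118.5) + 0.402(78.5) = 102.42000
Difference = 110.27360 − 102.42000 = 7.85360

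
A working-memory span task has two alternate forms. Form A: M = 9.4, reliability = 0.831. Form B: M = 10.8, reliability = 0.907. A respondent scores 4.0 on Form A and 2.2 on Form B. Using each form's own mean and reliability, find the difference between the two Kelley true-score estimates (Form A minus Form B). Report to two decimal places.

1.91

T̂_A = 0.831(4.0) + 0.169(9.4) = 4.9126
T̂_B = 0.907(2.2) + 0.093(10.8) = 2.9998
T̂_A − T̂_B = 1.9128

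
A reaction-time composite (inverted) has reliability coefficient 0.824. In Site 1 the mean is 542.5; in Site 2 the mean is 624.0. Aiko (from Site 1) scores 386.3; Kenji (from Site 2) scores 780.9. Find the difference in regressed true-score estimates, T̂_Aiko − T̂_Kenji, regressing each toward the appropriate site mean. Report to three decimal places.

T̂_Aiko = 0.824(386.3) + 0.176(542.5) = 413.79120
T̂_Kenji = 0.824(780.9) + 0.176(624.0) = 753.28560
Difference = 413.79120 − 753.28560 = -339.49440

-339.494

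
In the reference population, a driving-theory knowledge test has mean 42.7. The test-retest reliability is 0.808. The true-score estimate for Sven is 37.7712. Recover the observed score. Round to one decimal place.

36.6

T̂ = ρX + (1 − ρ)μ  ⇒  X = (T̂ − (1 − ρ)μ) / ρ
X = (37.7712 − 0.192 × 42.7) / 0.808 = (37.7712 − 8.1984) / 0.808 = 29.5728 / 0.808 = 36.600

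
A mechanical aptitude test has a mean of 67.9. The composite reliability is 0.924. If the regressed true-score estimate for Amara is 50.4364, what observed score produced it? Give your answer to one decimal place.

T̂ = ρX + (1 − ρ)μ  ⇒  X = (T̂ − (1 − ρ)μ) / ρ
X = (50.4364 − 0.076 × 67.9) / 0.924 = (50.4364 − 5.1604) / 0.924 = 45.2760 / 0.924 = 49.000

49.0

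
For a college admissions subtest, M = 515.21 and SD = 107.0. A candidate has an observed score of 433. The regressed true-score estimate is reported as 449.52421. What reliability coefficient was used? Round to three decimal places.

T̂ = ρX + (1 − ρ)μ  ⇒  T̂ − μ = ρ(X − μ)
ρ = (T̂ − μ)/(X − μ) = (449.52421 − 515.21) / (433 − 515.21) = -65.68579 / -82.21 = 0.79900

0.799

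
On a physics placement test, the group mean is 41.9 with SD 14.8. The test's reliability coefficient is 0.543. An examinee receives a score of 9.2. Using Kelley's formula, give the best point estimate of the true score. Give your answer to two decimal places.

24.14

T̂ = 0.543(9.2) + 0.457(41.9) = 4.9956 + 19.1483 = 24.144 → 24.14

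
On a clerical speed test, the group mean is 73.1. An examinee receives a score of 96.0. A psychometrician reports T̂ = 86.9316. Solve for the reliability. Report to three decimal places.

0.604

T̂ = ρX + (1 − ρ)μ  ⇒  T̂ − μ = ρ(X − μ)
ρ = (T̂ − μ)/(X − μ) = (86.9316 − 73.1) / (96.0 − 73.1) = 13.8316 / 22.9 = 0.60400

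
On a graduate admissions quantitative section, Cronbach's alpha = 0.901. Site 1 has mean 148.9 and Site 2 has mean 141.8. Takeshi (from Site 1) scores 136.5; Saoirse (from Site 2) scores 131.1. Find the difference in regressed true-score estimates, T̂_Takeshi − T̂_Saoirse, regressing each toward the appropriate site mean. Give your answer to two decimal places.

T̂_Takeshi = 0.901(136.5) + 0.099(148.9) = 137.7276
T̂_Saoirse = 0.901(131.1) + 0.099(141.8) = 132.1593
Difference = 137.7276 − 132.1593 = 5.5683

5.57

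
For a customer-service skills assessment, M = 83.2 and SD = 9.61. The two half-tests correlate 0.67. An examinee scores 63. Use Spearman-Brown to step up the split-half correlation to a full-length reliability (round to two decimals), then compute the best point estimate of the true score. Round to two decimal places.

67.04

Spearman-Brown: ρ = 2r/(1 + r) = 2(0.67)/(1 + 0.67) = 1.340/1.67 = 0.8024 → 0.80
T̂ = ρX + (1 − ρ)μ
  = 0.80 × 63 + 0.20 × 83.2
  = 50.40 + 16.640
  = 67.040
  ≈ 67.04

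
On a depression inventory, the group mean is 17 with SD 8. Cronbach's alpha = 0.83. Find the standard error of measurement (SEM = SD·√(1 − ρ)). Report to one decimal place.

SEM = SD · √(1 − ρ) = 8 × √0.17 = 8 × 0.4123 = 3.298

3.3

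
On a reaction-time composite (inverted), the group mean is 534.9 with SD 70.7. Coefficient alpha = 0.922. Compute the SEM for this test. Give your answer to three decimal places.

SEM = SD · √(1 − ρ) = 70.7 × √0.078 = 70.7 × 0.2793 = 19.7454

19.745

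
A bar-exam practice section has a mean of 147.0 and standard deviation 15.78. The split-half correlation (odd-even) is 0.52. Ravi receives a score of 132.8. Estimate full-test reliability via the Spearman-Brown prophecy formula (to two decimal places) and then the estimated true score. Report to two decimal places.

137.34

Spearman-Brown: ρ = 2r/(1 + r) = 2(0.52)/(1 + 0.52) = 1.040/1.52 = 0.6842 → 0.68
T̂ = 0.68(132.8) + 0.32(147.0) = 90.304 + 47.040 = 137.344 → 137.34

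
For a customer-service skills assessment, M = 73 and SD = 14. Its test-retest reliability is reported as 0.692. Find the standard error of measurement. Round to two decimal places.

SEM = SD · √(1 − ρ) = 14 × √0.308 = 14 × 0.5550 = 7.770

7.77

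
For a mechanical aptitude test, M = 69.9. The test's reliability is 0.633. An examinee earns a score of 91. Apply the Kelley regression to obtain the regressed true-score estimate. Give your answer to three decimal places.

83.256

T̂ = 0.633(91) + 0.367(69.9) = 57.603 + 25.6533 = 83.2563 → 83.256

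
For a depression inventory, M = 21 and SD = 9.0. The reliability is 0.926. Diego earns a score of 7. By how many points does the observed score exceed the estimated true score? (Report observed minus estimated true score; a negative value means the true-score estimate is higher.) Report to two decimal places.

T̂ = 0.926(7) + 0.074(21) = 6.482 + 1.554 = 8.0360 → 8.036
X − T̂ = 7 − 8.036 = -1.036 → -1.04

-1.04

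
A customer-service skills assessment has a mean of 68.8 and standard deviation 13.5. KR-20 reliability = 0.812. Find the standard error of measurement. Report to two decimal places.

5.85

SEM = SD · √(1 − ρ) = 13.5 × √0.188 = 13.5 × 0.4336 = 5.853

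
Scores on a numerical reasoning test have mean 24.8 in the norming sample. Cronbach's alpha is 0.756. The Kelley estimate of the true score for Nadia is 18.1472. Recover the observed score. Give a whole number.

16

T̂ = ρX + (1 − ρ)μ  ⇒  X = (T̂ − (1 − ρ)μ) / ρ
X = (18.1472 − 0.244 × 24.8) / 0.756 = (18.1472 − 6.0512) / 0.756 = 12.0960 / 0.756 = 16.00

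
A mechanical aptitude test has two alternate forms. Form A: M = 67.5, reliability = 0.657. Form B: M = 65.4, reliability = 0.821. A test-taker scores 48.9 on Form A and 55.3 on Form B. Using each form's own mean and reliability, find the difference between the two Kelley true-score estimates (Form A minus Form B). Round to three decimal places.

T̂_A = 0.657(48.9) + 0.343(67.5) = 55.27980
T̂_B = 0.821(55.3) + 0.179(65.4) = 57.10790
T̂_A − T̂_B = -1.82810

-1.828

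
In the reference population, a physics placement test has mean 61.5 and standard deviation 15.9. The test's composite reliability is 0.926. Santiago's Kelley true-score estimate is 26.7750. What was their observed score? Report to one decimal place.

T̂ = ρX + (1 − ρ)μ  ⇒  X = (T̂ − (1 − ρ)μ) / ρ
X = (26.7750 − 0.074 × 61.5) / 0.926 = (26.7750 − 4.5510) / 0.926 = 22.2240 / 0.926 = 24.000

24.0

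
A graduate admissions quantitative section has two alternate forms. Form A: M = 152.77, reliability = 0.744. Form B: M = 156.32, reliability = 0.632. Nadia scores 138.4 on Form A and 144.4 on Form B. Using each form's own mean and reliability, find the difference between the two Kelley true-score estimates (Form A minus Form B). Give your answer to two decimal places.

-6.71

T̂_A = 0.744(138.4) + 0.256(152.77) = 142.0787
T̂_B = 0.632(144.4) + 0.368(156.32) = 148.7866
T̂_A − T̂_B = -6.7078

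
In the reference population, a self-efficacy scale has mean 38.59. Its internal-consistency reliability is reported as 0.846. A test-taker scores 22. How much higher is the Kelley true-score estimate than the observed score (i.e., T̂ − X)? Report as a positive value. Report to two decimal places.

2.55

Weight the observed score by reliability and the mean by (1 − reliability): T̂ = 0.846·22 + 0.154·38.59 = 18.612 + 5.94286 = 24.5549.
T̂ − X = 24.555 − 22 = 2.555 → 2.55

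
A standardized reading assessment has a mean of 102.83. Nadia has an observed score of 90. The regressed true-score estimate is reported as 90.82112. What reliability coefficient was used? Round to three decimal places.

T̂ = ρX + (1 − ρ)μ  ⇒  T̂ − μ = ρ(X − μ)
ρ = (T̂ − μ)/(X − μ) = (90.82112 − 102.83) / (90 − 102.83) = -12.00888 / -12.83 = 0.93600

0.936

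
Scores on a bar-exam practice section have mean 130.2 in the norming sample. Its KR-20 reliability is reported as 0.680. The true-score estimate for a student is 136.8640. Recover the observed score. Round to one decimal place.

T̂ = ρX + (1 − ρ)μ  ⇒  X = (T̂ − (1 − ρ)μ) / ρ
X = (136.8640 − 0.320 × 130.2) / 0.680 = (136.8640 − 41.6640) / 0.680 = 95.2000 / 0.680 = 140.000

140.0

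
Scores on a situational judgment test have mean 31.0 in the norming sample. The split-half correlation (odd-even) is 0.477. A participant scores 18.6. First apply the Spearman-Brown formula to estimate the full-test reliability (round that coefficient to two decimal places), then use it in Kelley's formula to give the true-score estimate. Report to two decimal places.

Spearman-Brown: ρ = 2r/(1 + r) = 2(0.477)/(1 + 0.477) = 0.9540/1.477 = 0.6459 → 0.65
T̂ = ρX + (1 − ρ)μ
  = 0.65 × 18.6 + 0.35 × 31.0
  = 12.090 + 10.850
  = 22.940
  ≈ 22.94

22.94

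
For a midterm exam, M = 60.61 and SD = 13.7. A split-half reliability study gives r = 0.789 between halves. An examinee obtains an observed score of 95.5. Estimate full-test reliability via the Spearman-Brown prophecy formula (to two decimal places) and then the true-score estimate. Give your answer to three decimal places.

Spearman-Brown: ρ = 2r/(1 + r) = 2(0.789)/(1 + 0.789) = 1.5780/1.789 = 0.8821 → 0.88
T̂ = ρX + (1 − ρ)μ
  = 0.88 × 95.5 + 0.12 × 60.61
  = 84.040 + 7.2732
  = 91.3132
  ≈ 91.313

91.313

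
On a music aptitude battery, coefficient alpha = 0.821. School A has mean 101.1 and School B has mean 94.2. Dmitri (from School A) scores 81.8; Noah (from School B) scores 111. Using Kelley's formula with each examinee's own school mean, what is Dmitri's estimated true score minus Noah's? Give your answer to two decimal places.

T̂_Dmitri = 0.821(81.8) + 0.179(101.1) = 85.2547
T̂_Noah = 0.821(111) + 0.179(94.2) = 107.9928
Difference = 85.2547 − 107.9928 = -22.7381

-22.74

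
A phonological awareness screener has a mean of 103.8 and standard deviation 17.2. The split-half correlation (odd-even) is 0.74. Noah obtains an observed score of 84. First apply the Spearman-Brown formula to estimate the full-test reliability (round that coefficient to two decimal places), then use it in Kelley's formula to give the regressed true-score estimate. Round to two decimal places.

Spearman-Brown: ρ = 2r/(1 + r) = 2(0.74)/(1 + 0.74) = 1.480/1.74 = 0.8506 → 0.85
T̂ = 0.85(84) + 0.15(103.8) = 71.40 + 15.570 = 86.970 → 86.97

86.97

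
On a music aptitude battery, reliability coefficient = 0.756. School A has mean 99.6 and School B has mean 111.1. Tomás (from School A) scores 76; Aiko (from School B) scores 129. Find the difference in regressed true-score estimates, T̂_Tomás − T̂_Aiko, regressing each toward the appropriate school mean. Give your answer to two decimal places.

-42.87

T̂_Tomás = 0.756(76) + 0.244(99.6) = 81.7584
T̂_Aiko = 0.756(129) + 0.244(111.1) = 124.6324
Difference = 81.7584 − 124.6324 = -42.8740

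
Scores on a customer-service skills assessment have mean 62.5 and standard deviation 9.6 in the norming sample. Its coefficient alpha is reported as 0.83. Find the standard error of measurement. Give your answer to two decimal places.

SEM = SD · √(1 − ρ) = 9.6 × √0.17 = 9.6 × 0.4123 = 3.958

3.96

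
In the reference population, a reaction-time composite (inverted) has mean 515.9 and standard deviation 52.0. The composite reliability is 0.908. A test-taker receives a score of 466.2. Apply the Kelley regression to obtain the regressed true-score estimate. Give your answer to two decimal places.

470.77

T̂ = ρX + (1 − ρ)μ
  = 0.908 × 466.2 + 0.092 × 515.9
  = 423.3096 + 47.4628
  = 470.772
  ≈ 470.77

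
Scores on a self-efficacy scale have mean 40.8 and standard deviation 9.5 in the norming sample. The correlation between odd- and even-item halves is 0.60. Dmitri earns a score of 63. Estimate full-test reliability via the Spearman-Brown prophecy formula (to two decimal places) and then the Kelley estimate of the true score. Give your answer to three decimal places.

Spearman-Brown: ρ = 2r/(1 + r) = 2(0.60)/(1 + 0.60) = 1.200/1.60 = 0.7500 → 0.75
Regress the observed score toward the mean by the unreliability: T̂ = 0.75·63 + 0.25·40.8 = 47.25 + 10.200 = 57.4500.

57.450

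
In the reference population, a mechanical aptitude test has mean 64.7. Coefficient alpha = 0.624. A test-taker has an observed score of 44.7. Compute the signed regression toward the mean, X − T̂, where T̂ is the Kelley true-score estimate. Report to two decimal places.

-7.52

Weight the observed score by reliability and the mean by (1 − reliability): T̂ = 0.624·44.7 + 0.376·64.7 = 27.8928 + 24.3272 = 52.2200.
X − T̂ = 44.7 − 52.220 = -7.520 → -7.52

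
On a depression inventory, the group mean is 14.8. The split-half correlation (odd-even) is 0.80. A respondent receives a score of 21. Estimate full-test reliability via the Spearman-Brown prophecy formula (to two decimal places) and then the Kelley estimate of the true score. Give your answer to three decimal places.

Spearman-Brown: ρ = 2r/(1 + r) = 2(0.80)/(1 + 0.80) = 1.600/1.80 = 0.8889 → 0.89
T̂ = 0.89(21) + 0.11(14.8) = 18.69 + 1.628 = 20.3180 → 20.318

20.318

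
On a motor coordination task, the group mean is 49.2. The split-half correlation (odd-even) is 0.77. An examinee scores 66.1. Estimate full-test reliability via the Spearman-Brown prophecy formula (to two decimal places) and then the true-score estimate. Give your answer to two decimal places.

Spearman-Brown: ρ = 2r/(1 + r) = 2(0.77)/(1 + 0.77) = 1.540/1.77 = 0.8701 → 0.87
T̂ = 0.87(66.1) + 0.13(49.2) = 57.507 + 6.396 = 63.903 → 63.90

63.90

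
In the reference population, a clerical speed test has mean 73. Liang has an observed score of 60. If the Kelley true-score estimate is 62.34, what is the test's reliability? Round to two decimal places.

T̂ = ρX + (1 − ρ)μ  ⇒  T̂ − μ = ρ(X − μ)
ρ = (T̂ − μ)/(X − μ) = (62.34 − 73) / (60 − 73) = -10.66 / -13.0 = 0.8200

0.82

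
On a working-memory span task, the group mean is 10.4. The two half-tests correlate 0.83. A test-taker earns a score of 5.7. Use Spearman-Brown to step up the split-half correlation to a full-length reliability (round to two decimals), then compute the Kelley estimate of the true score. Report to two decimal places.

Spearman-Brown: ρ = 2r/(1 + r) = 2(0.83)/(1 + 0.83) = 1.660/1.83 = 0.9071 → 0.91
T̂ = ρX + (1 − ρ)μ
  = 0.91 × 5.7 + 0.09 × 10.4
  = 5.187 + 0.936
  = 6.123
  ≈ 6.12

6.12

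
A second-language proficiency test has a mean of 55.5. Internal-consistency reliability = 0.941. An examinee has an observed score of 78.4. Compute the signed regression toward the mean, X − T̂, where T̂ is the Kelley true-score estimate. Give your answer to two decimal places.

T̂ = ρX + (1 − ρ)μ
  = 0.941 × 78.4 + 0.059 × 55.5
  = 73.7744 + 3.2745
  = 77.0489
  ≈ 77.049
X − T̂ = 78.4 − 77.049 = 1.351 → 1.35

1.35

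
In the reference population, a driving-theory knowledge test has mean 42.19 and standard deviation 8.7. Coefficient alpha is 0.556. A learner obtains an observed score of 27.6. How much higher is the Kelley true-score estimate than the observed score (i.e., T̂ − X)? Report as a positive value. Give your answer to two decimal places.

T̂ = 0.556(27.6) + 0.444(42.19) = 15.3456 + 18.73236 = 34.0780 → 34.078
T̂ − X = 34.078 − 27.6 = 6.478 → 6.48

6.48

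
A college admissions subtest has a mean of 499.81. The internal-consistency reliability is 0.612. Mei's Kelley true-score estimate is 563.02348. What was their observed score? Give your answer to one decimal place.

T̂ = ρX + (1 − ρ)μ  ⇒  X = (T̂ − (1 − ρ)μ) / ρ
X = (563.02348 − 0.388 × 499.81) / 0.612 = (563.02348 − 193.92628) / 0.612 = 369.09720 / 0.612 = 603.100

603.1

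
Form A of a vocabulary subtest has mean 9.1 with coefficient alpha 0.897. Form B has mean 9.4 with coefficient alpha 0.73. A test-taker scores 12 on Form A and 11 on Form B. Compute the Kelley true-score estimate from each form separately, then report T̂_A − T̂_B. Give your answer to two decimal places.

1.13

T̂_A = 0.897(12) + 0.103(9.1) = 11.7013
T̂_B = 0.73(11) + 0.27(9.4) = 10.5680
T̂_A − T̂_B = 1.1333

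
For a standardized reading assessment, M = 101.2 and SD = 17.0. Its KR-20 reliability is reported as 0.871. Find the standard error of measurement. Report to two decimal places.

SEM = SD · √(1 − ρ) = 17.0 × √0.129 = 17.0 × 0.3592 = 6.106

6.11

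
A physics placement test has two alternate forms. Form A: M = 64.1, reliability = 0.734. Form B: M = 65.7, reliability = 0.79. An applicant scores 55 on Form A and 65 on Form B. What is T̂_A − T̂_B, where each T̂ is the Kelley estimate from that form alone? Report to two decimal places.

-7.73

T̂_A = 0.734(55) + 0.266(64.1) = 57.4206
T̂_B = 0.79(65) + 0.21(65.7) = 65.1470
T̂_A − T̂_B = -7.7264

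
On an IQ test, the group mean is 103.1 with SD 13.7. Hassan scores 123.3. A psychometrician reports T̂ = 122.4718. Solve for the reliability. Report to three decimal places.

0.959

T̂ = ρX + (1 − ρ)μ  ⇒  T̂ − μ = ρ(X − μ)
ρ = (T̂ − μ)/(X − μ) = (122.4718 − 103.1) / (123.3 − 103.1) = 19.3718 / 20.2 = 0.95900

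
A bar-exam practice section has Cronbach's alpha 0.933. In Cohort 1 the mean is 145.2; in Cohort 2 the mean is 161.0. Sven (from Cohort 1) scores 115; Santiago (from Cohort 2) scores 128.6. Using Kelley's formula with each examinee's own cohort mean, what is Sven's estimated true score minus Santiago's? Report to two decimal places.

-13.75

T̂_Sven = 0.933(115) + 0.067(145.2) = 117.0234
T̂_Santiago = 0.933(128.6) + 0.067(161.0) = 130.7708
Difference = 117.0234 − 130.7708 = -13.7474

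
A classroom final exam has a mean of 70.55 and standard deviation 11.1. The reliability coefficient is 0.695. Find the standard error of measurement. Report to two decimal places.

SEM = SD · √(1 − ρ) = 11.1 × √0.305 = 11.1 × 0.5523 = 6.130

6.13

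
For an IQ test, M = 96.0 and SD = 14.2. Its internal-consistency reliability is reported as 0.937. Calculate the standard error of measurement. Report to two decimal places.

SEM = SD · √(1 − ρ) = 14.2 × √0.063 = 14.2 × 0.2510 = 3.564

3.56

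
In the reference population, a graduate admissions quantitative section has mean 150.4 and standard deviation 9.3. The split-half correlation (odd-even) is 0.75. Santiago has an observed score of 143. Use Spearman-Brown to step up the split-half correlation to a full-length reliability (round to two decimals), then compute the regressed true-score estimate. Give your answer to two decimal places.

144.04

Spearman-Brown: ρ = 2r/(1 + r) = 2(0.75)/(1 + 0.75) = 1.500/1.75 = 0.8571 → 0.86
T̂ = ρX + (1 − ρ)μ
  = 0.86 × 143 + 0.14 × 150.4
  = 122.98 + 21.056
  = 144.036
  ≈ 144.04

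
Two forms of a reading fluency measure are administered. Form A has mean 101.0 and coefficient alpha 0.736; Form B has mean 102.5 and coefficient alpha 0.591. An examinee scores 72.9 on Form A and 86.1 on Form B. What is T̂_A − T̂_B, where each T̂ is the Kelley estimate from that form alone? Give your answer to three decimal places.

T̂_A = 0.736(72.9) + 0.264(101.0) = 80.31840
T̂_B = 0.591(86.1) + 0.409(102.5) = 92.80760
T̂_A − T̂_B = -12.48920

-12.489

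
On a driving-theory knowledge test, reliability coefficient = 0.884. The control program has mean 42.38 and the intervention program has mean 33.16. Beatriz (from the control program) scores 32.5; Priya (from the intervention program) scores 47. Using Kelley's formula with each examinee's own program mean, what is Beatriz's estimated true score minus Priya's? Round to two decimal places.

T̂_Beatriz = 0.884(32.5) + 0.116(42.38) = 33.6461
T̂_Priya = 0.884(47) + 0.116(33.16) = 45.3946
Difference = 33.6461 − 45.3946 = -11.7485

-11.75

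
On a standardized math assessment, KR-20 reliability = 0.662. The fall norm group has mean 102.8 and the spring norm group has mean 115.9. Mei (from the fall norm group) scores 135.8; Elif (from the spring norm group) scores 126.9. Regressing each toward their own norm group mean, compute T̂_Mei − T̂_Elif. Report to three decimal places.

T̂_Mei = 0.662(135.8) + 0.338(102.8) = 124.64600
T̂_Elif = 0.662(126.9) + 0.338(115.9) = 123.18200
Difference = 124.64600 − 123.18200 = 1.46400

1.464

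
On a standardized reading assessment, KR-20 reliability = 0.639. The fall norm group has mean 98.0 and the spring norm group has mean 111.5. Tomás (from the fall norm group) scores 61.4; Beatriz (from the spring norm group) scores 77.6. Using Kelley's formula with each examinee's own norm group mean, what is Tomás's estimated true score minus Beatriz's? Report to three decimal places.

-15.225

T̂_Tomás = 0.639(61.4) + 0.361(98.0) = 74.61260
T̂_Beatriz = 0.639(77.6) + 0.361(111.5) = 89.83790
Difference = 74.61260 − 89.83790 = -15.22530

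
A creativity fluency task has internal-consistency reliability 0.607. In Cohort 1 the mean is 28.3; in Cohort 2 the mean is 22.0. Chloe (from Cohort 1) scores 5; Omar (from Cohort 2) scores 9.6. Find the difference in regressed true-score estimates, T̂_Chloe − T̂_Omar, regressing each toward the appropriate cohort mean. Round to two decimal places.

T̂_Chloe = 0.607(5) + 0.393(28.3) = 14.1569
T̂_Omar = 0.607(9.6) + 0.393(22.0) = 14.4732
Difference = 14.1569 − 14.4732 = -0.3163

-0.32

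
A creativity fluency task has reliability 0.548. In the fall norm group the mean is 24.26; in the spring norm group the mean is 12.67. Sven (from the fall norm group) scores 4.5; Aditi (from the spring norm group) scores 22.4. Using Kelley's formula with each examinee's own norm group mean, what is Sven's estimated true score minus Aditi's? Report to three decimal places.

-4.571

T̂_Sven = 0.548(4.5) + 0.452(24.26) = 13.43152
T̂_Aditi = 0.548(22.4) + 0.452(12.67) = 18.00204
Difference = 13.43152 − 18.00204 = -4.57052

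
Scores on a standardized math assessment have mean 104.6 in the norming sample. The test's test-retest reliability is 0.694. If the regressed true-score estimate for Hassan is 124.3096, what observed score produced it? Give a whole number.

T̂ = ρX + (1 − ρ)μ  ⇒  X = (T̂ − (1 − ρ)μ) / ρ
X = (124.3096 − 0.306 × 104.6) / 0.694 = (124.3096 − 32.0076) / 0.694 = 92.3020 / 0.694 = 133.00

133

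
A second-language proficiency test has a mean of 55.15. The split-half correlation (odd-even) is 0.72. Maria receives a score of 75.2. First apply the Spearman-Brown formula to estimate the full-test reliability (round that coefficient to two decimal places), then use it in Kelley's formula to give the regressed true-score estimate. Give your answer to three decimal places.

Spearman-Brown: ρ = 2r/(1 + r) = 2(0.72)/(1 + 0.72) = 1.440/1.72 = 0.8372 → 0.84
T̂ = ρX + (1 − ρ)μ
  = 0.84 × 75.2 + 0.16 × 55.15
  = 63.168 + 8.8240
  = 71.9920
  ≈ 71.992

71.992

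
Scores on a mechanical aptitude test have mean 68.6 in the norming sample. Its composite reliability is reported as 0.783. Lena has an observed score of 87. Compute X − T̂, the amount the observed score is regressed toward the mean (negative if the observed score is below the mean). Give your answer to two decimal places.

3.99

T̂ = 0.783(87) + 0.217(68.6) = 68.121 + 14.8862 = 83.0072 → 83.007
X − T̂ = 87 − 83.007 = 3.993 → 3.99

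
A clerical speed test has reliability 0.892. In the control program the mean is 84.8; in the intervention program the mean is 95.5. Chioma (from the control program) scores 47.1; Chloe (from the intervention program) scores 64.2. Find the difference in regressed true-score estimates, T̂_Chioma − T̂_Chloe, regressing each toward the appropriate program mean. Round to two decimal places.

-16.41

T̂_Chioma = 0.892(47.1) + 0.108(84.8) = 51.1716
T̂_Chloe = 0.892(64.2) + 0.108(95.5) = 67.5804
Difference = 51.1716 − 67.5804 = -16.4088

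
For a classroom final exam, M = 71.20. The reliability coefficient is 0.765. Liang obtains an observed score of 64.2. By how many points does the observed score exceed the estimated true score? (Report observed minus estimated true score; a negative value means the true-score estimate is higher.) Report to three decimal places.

-1.645

Regress the observed score toward the mean by the unreliability: T̂ = 0.765·64.2 + 0.235·71.20 = 49.1130 + 16.73200 = 65.84500.
X − T̂ = 64.2 − 65.8450 = -1.6450 → -1.645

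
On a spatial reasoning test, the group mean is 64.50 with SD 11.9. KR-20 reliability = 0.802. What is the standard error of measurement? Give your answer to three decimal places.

5.295

SEM = SD · √(1 − ρ) = 11.9 × √0.198 = 11.9 × 0.4450 = 5.2952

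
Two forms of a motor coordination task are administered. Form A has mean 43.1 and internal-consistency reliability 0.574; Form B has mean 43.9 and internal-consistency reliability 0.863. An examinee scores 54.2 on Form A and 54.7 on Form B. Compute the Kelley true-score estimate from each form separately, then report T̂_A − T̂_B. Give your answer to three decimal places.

T̂_A = 0.574(54.2) + 0.426(43.1) = 49.47140
T̂_B = 0.863(54.7) + 0.137(43.9) = 53.22040
T̂_A − T̂_B = -3.74900

-3.749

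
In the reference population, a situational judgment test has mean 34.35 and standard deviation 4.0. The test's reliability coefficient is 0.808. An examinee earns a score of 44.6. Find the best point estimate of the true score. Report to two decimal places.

T̂ = 0.808(44.6) + 0.192(34.35) = 36.0368 + 6.59520 = 42.632 → 42.63

42.63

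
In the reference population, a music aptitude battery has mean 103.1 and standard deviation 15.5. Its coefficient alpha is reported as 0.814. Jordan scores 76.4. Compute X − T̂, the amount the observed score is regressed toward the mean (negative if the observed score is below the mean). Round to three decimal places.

-4.966

T̂ = 0.814(76.4) + 0.186(103.1) = 62.1896 + 19.1766 = 81.36620 → 81.3662
X − T̂ = 76.4 − 81.3662 = -4.9662 → -4.966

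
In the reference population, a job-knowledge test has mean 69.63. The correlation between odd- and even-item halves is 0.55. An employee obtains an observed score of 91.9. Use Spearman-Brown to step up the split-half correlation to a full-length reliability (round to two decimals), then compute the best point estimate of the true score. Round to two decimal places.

85.44

Spearman-Brown: ρ = 2r/(1 + r) = 2(0.55)/(1 + 0.55) = 1.100/1.55 = 0.7097 → 0.71
T̂ = 0.71(91.9) + 0.29(69.63) = 65.249 + 20.1927 = 85.442 → 85.44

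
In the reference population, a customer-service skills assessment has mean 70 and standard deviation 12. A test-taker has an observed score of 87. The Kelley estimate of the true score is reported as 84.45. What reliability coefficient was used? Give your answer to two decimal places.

T̂ = ρX + (1 − ρ)μ  ⇒  T̂ − μ = ρ(X − μ)
ρ = (T̂ − μ)/(X − μ) = (84.45 − 70) / (87 − 70) = 14.45 / 17.0 = 0.8500

0.85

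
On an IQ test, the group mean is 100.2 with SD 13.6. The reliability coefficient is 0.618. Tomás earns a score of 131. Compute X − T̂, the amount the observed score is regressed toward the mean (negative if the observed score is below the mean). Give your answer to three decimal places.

11.766

T̂ = 0.618(131) + 0.382(100.2) = 80.958 + 38.2764 = 119.23440 → 119.2344
X − T̂ = 131 − 119.2344 = 11.7656 → 11.766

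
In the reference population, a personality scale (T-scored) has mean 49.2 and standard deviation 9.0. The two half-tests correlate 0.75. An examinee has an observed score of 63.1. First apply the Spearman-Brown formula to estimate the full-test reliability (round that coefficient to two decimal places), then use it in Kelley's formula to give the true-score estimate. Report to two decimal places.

Spearman-Brown: ρ = 2r/(1 + r) = 2(0.75)/(1 + 0.75) = 1.500/1.75 = 0.8571 → 0.86
T̂ = ρX + (1 − ρ)μ
  = 0.86 × 63.1 + 0.14 × 49.2
  = 54.266 + 6.888
  = 61.154
  ≈ 61.15

61.15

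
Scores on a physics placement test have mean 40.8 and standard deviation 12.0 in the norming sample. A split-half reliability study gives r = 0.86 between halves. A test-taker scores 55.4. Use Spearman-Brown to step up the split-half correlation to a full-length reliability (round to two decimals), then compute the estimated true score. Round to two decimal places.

54.23

Spearman-Brown: ρ = 2r/(1 + r) = 2(0.86)/(1 + 0.86) = 1.720/1.86 = 0.9247 → 0.92
T̂ = ρX + (1 − ρ)μ
  = 0.92 × 55.4 + 0.08 × 40.8
  = 50.968 + 3.264
  = 54.232
  ≈ 54.23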